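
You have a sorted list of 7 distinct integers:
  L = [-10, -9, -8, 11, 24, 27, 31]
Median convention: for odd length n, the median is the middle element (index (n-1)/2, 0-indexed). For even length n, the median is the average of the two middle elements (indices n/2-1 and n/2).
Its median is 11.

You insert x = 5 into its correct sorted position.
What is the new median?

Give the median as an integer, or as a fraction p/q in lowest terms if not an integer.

Answer: 8

Derivation:
Old list (sorted, length 7): [-10, -9, -8, 11, 24, 27, 31]
Old median = 11
Insert x = 5
Old length odd (7). Middle was index 3 = 11.
New length even (8). New median = avg of two middle elements.
x = 5: 3 elements are < x, 4 elements are > x.
New sorted list: [-10, -9, -8, 5, 11, 24, 27, 31]
New median = 8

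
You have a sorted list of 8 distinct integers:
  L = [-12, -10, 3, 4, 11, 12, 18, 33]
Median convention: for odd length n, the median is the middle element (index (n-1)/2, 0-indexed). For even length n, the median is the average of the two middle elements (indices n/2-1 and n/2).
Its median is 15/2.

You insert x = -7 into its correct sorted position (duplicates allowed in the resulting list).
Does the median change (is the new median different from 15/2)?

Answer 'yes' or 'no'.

Answer: yes

Derivation:
Old median = 15/2
Insert x = -7
New median = 4
Changed? yes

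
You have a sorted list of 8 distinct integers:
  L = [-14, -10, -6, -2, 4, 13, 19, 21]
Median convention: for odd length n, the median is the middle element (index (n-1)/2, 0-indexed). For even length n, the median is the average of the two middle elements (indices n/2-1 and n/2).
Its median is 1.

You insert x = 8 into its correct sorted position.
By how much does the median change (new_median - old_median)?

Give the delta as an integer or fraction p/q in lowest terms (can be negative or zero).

Old median = 1
After inserting x = 8: new sorted = [-14, -10, -6, -2, 4, 8, 13, 19, 21]
New median = 4
Delta = 4 - 1 = 3

Answer: 3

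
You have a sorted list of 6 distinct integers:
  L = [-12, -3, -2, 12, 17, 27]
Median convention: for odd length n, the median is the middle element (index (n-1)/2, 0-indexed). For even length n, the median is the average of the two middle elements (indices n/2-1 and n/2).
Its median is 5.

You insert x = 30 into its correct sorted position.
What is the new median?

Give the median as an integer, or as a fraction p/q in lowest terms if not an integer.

Answer: 12

Derivation:
Old list (sorted, length 6): [-12, -3, -2, 12, 17, 27]
Old median = 5
Insert x = 30
Old length even (6). Middle pair: indices 2,3 = -2,12.
New length odd (7). New median = single middle element.
x = 30: 6 elements are < x, 0 elements are > x.
New sorted list: [-12, -3, -2, 12, 17, 27, 30]
New median = 12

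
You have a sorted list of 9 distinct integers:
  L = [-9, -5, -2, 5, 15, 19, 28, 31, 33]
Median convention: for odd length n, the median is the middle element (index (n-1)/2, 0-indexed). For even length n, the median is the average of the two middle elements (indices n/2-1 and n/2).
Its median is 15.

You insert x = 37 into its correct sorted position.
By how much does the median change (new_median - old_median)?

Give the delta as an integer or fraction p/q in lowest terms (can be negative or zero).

Answer: 2

Derivation:
Old median = 15
After inserting x = 37: new sorted = [-9, -5, -2, 5, 15, 19, 28, 31, 33, 37]
New median = 17
Delta = 17 - 15 = 2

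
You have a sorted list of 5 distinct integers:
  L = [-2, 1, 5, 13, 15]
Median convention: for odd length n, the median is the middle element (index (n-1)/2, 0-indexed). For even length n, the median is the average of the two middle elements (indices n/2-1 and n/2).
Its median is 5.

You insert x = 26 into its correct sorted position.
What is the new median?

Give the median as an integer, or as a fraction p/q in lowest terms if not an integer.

Old list (sorted, length 5): [-2, 1, 5, 13, 15]
Old median = 5
Insert x = 26
Old length odd (5). Middle was index 2 = 5.
New length even (6). New median = avg of two middle elements.
x = 26: 5 elements are < x, 0 elements are > x.
New sorted list: [-2, 1, 5, 13, 15, 26]
New median = 9

Answer: 9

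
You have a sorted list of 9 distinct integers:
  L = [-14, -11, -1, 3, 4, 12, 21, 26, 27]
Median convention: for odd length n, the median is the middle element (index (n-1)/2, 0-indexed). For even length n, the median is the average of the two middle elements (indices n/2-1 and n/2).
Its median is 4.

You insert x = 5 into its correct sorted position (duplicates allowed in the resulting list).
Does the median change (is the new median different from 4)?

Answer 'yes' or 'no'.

Answer: yes

Derivation:
Old median = 4
Insert x = 5
New median = 9/2
Changed? yes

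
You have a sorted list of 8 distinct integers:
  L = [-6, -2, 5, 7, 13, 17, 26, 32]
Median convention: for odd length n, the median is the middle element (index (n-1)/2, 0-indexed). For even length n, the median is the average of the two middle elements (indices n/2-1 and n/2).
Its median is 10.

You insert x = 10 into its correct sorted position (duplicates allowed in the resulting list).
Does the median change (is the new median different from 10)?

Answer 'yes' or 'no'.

Answer: no

Derivation:
Old median = 10
Insert x = 10
New median = 10
Changed? no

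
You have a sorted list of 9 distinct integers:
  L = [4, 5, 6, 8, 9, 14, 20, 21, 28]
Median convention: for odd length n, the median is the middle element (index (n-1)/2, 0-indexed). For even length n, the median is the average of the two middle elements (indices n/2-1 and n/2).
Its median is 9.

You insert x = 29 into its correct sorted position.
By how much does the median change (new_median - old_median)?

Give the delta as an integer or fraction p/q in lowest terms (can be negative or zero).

Old median = 9
After inserting x = 29: new sorted = [4, 5, 6, 8, 9, 14, 20, 21, 28, 29]
New median = 23/2
Delta = 23/2 - 9 = 5/2

Answer: 5/2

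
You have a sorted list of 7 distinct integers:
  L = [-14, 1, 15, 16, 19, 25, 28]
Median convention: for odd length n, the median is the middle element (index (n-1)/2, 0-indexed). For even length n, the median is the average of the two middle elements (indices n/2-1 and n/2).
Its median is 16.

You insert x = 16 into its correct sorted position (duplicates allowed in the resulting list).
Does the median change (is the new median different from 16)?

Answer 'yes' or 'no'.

Answer: no

Derivation:
Old median = 16
Insert x = 16
New median = 16
Changed? no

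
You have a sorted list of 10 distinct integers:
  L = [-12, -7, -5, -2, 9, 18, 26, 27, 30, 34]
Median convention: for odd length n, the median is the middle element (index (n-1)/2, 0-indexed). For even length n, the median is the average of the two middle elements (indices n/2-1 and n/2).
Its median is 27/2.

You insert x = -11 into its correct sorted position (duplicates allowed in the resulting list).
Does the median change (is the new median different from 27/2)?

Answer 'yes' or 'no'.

Old median = 27/2
Insert x = -11
New median = 9
Changed? yes

Answer: yes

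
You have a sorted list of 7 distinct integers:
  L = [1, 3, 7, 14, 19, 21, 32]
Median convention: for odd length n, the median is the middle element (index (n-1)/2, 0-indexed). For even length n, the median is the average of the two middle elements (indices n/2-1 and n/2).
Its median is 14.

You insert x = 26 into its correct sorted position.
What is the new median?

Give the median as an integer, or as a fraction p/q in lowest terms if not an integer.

Old list (sorted, length 7): [1, 3, 7, 14, 19, 21, 32]
Old median = 14
Insert x = 26
Old length odd (7). Middle was index 3 = 14.
New length even (8). New median = avg of two middle elements.
x = 26: 6 elements are < x, 1 elements are > x.
New sorted list: [1, 3, 7, 14, 19, 21, 26, 32]
New median = 33/2

Answer: 33/2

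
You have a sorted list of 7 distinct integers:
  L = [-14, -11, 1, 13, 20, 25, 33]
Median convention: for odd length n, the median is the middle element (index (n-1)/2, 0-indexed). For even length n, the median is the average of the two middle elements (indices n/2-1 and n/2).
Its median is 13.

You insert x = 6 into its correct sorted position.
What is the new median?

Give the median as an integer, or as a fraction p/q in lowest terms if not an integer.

Answer: 19/2

Derivation:
Old list (sorted, length 7): [-14, -11, 1, 13, 20, 25, 33]
Old median = 13
Insert x = 6
Old length odd (7). Middle was index 3 = 13.
New length even (8). New median = avg of two middle elements.
x = 6: 3 elements are < x, 4 elements are > x.
New sorted list: [-14, -11, 1, 6, 13, 20, 25, 33]
New median = 19/2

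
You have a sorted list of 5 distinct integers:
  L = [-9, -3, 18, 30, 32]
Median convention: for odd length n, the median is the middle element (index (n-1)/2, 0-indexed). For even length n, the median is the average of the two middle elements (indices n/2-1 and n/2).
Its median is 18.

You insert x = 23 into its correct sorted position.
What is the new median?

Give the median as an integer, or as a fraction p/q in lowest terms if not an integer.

Old list (sorted, length 5): [-9, -3, 18, 30, 32]
Old median = 18
Insert x = 23
Old length odd (5). Middle was index 2 = 18.
New length even (6). New median = avg of two middle elements.
x = 23: 3 elements are < x, 2 elements are > x.
New sorted list: [-9, -3, 18, 23, 30, 32]
New median = 41/2

Answer: 41/2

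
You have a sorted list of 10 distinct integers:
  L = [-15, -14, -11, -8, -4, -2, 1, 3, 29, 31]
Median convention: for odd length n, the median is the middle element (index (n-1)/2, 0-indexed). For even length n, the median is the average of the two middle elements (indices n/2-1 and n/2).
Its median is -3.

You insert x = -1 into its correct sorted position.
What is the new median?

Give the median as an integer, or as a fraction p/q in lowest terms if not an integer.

Answer: -2

Derivation:
Old list (sorted, length 10): [-15, -14, -11, -8, -4, -2, 1, 3, 29, 31]
Old median = -3
Insert x = -1
Old length even (10). Middle pair: indices 4,5 = -4,-2.
New length odd (11). New median = single middle element.
x = -1: 6 elements are < x, 4 elements are > x.
New sorted list: [-15, -14, -11, -8, -4, -2, -1, 1, 3, 29, 31]
New median = -2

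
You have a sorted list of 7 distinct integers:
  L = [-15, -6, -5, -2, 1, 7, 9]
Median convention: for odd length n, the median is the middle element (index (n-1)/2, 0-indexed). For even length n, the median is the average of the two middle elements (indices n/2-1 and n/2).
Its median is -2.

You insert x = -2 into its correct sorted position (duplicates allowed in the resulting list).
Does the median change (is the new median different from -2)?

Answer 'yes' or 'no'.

Answer: no

Derivation:
Old median = -2
Insert x = -2
New median = -2
Changed? no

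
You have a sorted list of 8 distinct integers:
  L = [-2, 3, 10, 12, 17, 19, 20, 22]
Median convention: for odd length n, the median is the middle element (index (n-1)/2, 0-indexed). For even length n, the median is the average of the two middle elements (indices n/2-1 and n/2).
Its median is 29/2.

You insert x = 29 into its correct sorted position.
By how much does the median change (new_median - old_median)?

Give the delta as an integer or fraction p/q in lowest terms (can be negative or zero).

Answer: 5/2

Derivation:
Old median = 29/2
After inserting x = 29: new sorted = [-2, 3, 10, 12, 17, 19, 20, 22, 29]
New median = 17
Delta = 17 - 29/2 = 5/2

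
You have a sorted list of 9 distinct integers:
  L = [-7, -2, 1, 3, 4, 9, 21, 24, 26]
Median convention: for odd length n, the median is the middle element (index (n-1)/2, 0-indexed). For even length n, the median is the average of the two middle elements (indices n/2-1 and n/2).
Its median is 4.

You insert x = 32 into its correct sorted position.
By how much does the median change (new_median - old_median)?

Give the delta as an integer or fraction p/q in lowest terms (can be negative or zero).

Old median = 4
After inserting x = 32: new sorted = [-7, -2, 1, 3, 4, 9, 21, 24, 26, 32]
New median = 13/2
Delta = 13/2 - 4 = 5/2

Answer: 5/2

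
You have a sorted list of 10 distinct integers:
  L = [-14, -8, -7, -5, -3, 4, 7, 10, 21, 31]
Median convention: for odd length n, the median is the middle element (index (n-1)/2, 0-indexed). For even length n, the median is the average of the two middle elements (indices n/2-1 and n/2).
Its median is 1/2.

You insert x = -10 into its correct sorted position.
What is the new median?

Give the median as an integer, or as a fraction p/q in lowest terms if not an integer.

Old list (sorted, length 10): [-14, -8, -7, -5, -3, 4, 7, 10, 21, 31]
Old median = 1/2
Insert x = -10
Old length even (10). Middle pair: indices 4,5 = -3,4.
New length odd (11). New median = single middle element.
x = -10: 1 elements are < x, 9 elements are > x.
New sorted list: [-14, -10, -8, -7, -5, -3, 4, 7, 10, 21, 31]
New median = -3

Answer: -3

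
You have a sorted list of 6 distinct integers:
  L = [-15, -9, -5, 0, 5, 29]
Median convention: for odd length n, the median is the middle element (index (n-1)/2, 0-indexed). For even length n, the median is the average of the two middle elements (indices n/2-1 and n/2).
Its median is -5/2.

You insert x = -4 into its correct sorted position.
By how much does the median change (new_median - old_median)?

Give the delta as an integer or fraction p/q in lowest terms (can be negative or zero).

Old median = -5/2
After inserting x = -4: new sorted = [-15, -9, -5, -4, 0, 5, 29]
New median = -4
Delta = -4 - -5/2 = -3/2

Answer: -3/2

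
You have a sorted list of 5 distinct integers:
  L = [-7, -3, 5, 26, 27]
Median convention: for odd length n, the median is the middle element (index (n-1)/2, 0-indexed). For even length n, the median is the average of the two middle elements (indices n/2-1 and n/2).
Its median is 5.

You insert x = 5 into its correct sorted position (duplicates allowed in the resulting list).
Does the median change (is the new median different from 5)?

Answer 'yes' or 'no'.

Answer: no

Derivation:
Old median = 5
Insert x = 5
New median = 5
Changed? no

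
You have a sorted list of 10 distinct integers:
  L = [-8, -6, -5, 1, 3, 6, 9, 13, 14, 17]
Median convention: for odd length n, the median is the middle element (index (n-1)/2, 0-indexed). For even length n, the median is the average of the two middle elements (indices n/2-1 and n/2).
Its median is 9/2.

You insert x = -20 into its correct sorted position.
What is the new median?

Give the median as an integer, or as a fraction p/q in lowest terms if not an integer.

Answer: 3

Derivation:
Old list (sorted, length 10): [-8, -6, -5, 1, 3, 6, 9, 13, 14, 17]
Old median = 9/2
Insert x = -20
Old length even (10). Middle pair: indices 4,5 = 3,6.
New length odd (11). New median = single middle element.
x = -20: 0 elements are < x, 10 elements are > x.
New sorted list: [-20, -8, -6, -5, 1, 3, 6, 9, 13, 14, 17]
New median = 3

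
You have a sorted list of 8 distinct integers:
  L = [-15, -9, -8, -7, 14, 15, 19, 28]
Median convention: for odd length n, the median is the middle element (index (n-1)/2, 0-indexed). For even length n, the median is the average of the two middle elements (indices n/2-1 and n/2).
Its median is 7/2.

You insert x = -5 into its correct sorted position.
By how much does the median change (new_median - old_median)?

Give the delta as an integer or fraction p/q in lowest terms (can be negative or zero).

Old median = 7/2
After inserting x = -5: new sorted = [-15, -9, -8, -7, -5, 14, 15, 19, 28]
New median = -5
Delta = -5 - 7/2 = -17/2

Answer: -17/2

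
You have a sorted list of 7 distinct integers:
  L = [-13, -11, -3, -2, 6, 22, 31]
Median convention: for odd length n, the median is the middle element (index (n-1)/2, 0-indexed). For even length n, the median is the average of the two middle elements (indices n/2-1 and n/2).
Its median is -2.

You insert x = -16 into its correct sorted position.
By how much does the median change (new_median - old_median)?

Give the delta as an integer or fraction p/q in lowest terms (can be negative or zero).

Answer: -1/2

Derivation:
Old median = -2
After inserting x = -16: new sorted = [-16, -13, -11, -3, -2, 6, 22, 31]
New median = -5/2
Delta = -5/2 - -2 = -1/2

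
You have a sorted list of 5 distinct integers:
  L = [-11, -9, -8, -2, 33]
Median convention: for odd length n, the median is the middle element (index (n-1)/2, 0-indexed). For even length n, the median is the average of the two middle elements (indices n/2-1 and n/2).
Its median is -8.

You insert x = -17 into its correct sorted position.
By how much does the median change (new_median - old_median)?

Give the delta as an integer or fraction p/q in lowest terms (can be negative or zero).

Answer: -1/2

Derivation:
Old median = -8
After inserting x = -17: new sorted = [-17, -11, -9, -8, -2, 33]
New median = -17/2
Delta = -17/2 - -8 = -1/2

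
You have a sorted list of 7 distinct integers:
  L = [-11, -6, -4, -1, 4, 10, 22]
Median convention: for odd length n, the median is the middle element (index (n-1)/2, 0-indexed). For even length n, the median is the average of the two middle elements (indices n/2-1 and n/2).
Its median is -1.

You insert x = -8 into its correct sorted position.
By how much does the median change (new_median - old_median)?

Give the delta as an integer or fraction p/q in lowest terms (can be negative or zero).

Answer: -3/2

Derivation:
Old median = -1
After inserting x = -8: new sorted = [-11, -8, -6, -4, -1, 4, 10, 22]
New median = -5/2
Delta = -5/2 - -1 = -3/2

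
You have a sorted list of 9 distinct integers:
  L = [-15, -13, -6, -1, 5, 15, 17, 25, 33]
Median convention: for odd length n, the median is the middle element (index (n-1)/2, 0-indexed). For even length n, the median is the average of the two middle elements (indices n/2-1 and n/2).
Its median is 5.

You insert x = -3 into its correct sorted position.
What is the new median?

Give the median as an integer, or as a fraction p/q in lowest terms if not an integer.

Answer: 2

Derivation:
Old list (sorted, length 9): [-15, -13, -6, -1, 5, 15, 17, 25, 33]
Old median = 5
Insert x = -3
Old length odd (9). Middle was index 4 = 5.
New length even (10). New median = avg of two middle elements.
x = -3: 3 elements are < x, 6 elements are > x.
New sorted list: [-15, -13, -6, -3, -1, 5, 15, 17, 25, 33]
New median = 2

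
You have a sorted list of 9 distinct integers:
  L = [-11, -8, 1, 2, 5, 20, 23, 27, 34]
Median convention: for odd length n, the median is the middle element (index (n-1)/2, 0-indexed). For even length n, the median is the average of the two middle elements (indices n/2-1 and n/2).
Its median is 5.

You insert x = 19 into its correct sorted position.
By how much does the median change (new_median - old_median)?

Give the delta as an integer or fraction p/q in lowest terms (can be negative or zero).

Answer: 7

Derivation:
Old median = 5
After inserting x = 19: new sorted = [-11, -8, 1, 2, 5, 19, 20, 23, 27, 34]
New median = 12
Delta = 12 - 5 = 7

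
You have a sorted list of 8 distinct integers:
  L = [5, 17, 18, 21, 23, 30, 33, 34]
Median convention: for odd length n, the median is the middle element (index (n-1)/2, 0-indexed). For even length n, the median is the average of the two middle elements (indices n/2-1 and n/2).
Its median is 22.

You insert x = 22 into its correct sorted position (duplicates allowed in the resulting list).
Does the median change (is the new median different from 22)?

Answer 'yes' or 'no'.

Answer: no

Derivation:
Old median = 22
Insert x = 22
New median = 22
Changed? no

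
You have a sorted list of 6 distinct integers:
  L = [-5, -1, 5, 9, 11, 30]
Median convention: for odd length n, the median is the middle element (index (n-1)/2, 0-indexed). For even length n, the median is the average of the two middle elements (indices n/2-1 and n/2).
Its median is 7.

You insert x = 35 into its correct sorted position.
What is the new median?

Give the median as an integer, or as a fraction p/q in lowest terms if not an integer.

Answer: 9

Derivation:
Old list (sorted, length 6): [-5, -1, 5, 9, 11, 30]
Old median = 7
Insert x = 35
Old length even (6). Middle pair: indices 2,3 = 5,9.
New length odd (7). New median = single middle element.
x = 35: 6 elements are < x, 0 elements are > x.
New sorted list: [-5, -1, 5, 9, 11, 30, 35]
New median = 9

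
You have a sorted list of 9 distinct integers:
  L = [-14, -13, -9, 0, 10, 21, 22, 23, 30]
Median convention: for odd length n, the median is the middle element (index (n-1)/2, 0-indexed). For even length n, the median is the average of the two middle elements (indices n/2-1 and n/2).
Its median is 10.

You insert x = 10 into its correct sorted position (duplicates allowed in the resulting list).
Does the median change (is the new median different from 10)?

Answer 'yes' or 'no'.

Old median = 10
Insert x = 10
New median = 10
Changed? no

Answer: no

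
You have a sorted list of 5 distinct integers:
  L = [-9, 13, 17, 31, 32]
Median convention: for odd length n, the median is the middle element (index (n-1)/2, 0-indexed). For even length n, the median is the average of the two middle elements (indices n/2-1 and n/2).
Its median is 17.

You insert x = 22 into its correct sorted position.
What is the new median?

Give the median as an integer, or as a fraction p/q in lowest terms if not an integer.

Old list (sorted, length 5): [-9, 13, 17, 31, 32]
Old median = 17
Insert x = 22
Old length odd (5). Middle was index 2 = 17.
New length even (6). New median = avg of two middle elements.
x = 22: 3 elements are < x, 2 elements are > x.
New sorted list: [-9, 13, 17, 22, 31, 32]
New median = 39/2

Answer: 39/2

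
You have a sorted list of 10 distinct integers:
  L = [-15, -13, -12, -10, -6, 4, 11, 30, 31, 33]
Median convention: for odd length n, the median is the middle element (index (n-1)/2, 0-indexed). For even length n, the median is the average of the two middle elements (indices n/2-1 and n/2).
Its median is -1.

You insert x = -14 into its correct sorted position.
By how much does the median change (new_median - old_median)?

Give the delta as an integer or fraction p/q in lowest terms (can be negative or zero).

Old median = -1
After inserting x = -14: new sorted = [-15, -14, -13, -12, -10, -6, 4, 11, 30, 31, 33]
New median = -6
Delta = -6 - -1 = -5

Answer: -5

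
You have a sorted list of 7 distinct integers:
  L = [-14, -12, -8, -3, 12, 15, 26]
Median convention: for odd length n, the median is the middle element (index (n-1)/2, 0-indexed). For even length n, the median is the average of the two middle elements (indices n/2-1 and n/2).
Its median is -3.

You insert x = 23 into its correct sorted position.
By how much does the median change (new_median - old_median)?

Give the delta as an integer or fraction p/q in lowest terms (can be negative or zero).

Old median = -3
After inserting x = 23: new sorted = [-14, -12, -8, -3, 12, 15, 23, 26]
New median = 9/2
Delta = 9/2 - -3 = 15/2

Answer: 15/2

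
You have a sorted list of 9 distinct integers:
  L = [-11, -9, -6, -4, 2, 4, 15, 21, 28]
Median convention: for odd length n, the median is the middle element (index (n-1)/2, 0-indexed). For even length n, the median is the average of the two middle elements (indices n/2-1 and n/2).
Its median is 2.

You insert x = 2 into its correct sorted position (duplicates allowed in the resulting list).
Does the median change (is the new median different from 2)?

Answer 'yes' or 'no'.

Old median = 2
Insert x = 2
New median = 2
Changed? no

Answer: no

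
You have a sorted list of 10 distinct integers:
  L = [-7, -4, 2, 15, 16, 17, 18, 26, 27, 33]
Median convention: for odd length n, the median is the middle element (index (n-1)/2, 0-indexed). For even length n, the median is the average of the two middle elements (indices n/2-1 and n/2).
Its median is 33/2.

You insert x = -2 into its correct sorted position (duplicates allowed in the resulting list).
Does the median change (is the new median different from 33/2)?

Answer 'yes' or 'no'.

Answer: yes

Derivation:
Old median = 33/2
Insert x = -2
New median = 16
Changed? yes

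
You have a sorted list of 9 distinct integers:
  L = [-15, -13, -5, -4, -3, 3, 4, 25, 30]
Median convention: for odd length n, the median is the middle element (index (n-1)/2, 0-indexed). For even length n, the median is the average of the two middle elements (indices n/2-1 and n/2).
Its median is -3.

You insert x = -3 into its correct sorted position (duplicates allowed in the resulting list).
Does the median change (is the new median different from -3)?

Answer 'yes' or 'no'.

Old median = -3
Insert x = -3
New median = -3
Changed? no

Answer: no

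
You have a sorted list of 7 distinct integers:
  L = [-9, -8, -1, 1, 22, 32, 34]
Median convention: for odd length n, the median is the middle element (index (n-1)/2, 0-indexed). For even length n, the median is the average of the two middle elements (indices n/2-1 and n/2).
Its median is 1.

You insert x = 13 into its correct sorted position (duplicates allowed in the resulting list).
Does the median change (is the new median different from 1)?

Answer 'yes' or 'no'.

Answer: yes

Derivation:
Old median = 1
Insert x = 13
New median = 7
Changed? yes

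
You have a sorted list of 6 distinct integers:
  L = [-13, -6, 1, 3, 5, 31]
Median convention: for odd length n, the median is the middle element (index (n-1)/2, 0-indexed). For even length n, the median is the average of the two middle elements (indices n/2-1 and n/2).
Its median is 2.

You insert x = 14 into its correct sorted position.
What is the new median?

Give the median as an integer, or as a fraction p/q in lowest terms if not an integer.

Old list (sorted, length 6): [-13, -6, 1, 3, 5, 31]
Old median = 2
Insert x = 14
Old length even (6). Middle pair: indices 2,3 = 1,3.
New length odd (7). New median = single middle element.
x = 14: 5 elements are < x, 1 elements are > x.
New sorted list: [-13, -6, 1, 3, 5, 14, 31]
New median = 3

Answer: 3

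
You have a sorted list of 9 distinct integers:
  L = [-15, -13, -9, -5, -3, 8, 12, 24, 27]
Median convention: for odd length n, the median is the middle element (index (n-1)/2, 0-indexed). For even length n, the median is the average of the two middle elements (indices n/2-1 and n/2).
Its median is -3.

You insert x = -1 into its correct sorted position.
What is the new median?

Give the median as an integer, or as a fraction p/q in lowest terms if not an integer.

Answer: -2

Derivation:
Old list (sorted, length 9): [-15, -13, -9, -5, -3, 8, 12, 24, 27]
Old median = -3
Insert x = -1
Old length odd (9). Middle was index 4 = -3.
New length even (10). New median = avg of two middle elements.
x = -1: 5 elements are < x, 4 elements are > x.
New sorted list: [-15, -13, -9, -5, -3, -1, 8, 12, 24, 27]
New median = -2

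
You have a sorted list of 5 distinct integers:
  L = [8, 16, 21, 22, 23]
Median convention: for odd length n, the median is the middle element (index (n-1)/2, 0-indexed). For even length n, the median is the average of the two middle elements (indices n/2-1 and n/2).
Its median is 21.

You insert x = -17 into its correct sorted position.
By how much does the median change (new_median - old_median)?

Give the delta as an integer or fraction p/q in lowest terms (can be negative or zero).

Answer: -5/2

Derivation:
Old median = 21
After inserting x = -17: new sorted = [-17, 8, 16, 21, 22, 23]
New median = 37/2
Delta = 37/2 - 21 = -5/2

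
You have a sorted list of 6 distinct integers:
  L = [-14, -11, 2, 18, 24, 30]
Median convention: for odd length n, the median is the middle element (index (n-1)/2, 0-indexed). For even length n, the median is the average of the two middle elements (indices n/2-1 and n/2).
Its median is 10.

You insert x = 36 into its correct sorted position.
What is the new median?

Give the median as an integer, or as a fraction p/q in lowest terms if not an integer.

Answer: 18

Derivation:
Old list (sorted, length 6): [-14, -11, 2, 18, 24, 30]
Old median = 10
Insert x = 36
Old length even (6). Middle pair: indices 2,3 = 2,18.
New length odd (7). New median = single middle element.
x = 36: 6 elements are < x, 0 elements are > x.
New sorted list: [-14, -11, 2, 18, 24, 30, 36]
New median = 18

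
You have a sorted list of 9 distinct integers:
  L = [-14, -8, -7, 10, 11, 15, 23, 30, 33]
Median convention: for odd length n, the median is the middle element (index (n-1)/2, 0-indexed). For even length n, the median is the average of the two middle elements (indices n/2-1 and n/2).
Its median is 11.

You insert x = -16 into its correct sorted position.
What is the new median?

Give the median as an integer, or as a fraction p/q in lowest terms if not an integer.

Old list (sorted, length 9): [-14, -8, -7, 10, 11, 15, 23, 30, 33]
Old median = 11
Insert x = -16
Old length odd (9). Middle was index 4 = 11.
New length even (10). New median = avg of two middle elements.
x = -16: 0 elements are < x, 9 elements are > x.
New sorted list: [-16, -14, -8, -7, 10, 11, 15, 23, 30, 33]
New median = 21/2

Answer: 21/2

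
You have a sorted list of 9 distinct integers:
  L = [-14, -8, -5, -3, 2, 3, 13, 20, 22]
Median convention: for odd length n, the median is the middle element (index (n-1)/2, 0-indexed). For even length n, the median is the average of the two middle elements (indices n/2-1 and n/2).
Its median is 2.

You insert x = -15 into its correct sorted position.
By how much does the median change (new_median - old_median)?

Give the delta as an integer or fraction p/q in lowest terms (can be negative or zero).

Answer: -5/2

Derivation:
Old median = 2
After inserting x = -15: new sorted = [-15, -14, -8, -5, -3, 2, 3, 13, 20, 22]
New median = -1/2
Delta = -1/2 - 2 = -5/2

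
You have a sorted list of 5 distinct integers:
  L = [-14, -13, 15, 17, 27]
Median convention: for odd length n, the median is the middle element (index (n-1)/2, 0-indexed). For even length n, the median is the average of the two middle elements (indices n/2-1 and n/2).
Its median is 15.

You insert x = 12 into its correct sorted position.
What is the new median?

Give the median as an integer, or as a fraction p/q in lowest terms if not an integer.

Old list (sorted, length 5): [-14, -13, 15, 17, 27]
Old median = 15
Insert x = 12
Old length odd (5). Middle was index 2 = 15.
New length even (6). New median = avg of two middle elements.
x = 12: 2 elements are < x, 3 elements are > x.
New sorted list: [-14, -13, 12, 15, 17, 27]
New median = 27/2

Answer: 27/2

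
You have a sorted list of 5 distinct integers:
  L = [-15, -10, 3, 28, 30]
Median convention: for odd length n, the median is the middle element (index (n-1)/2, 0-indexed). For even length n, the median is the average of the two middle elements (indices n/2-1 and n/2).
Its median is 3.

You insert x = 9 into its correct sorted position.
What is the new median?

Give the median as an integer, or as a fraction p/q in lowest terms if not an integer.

Answer: 6

Derivation:
Old list (sorted, length 5): [-15, -10, 3, 28, 30]
Old median = 3
Insert x = 9
Old length odd (5). Middle was index 2 = 3.
New length even (6). New median = avg of two middle elements.
x = 9: 3 elements are < x, 2 elements are > x.
New sorted list: [-15, -10, 3, 9, 28, 30]
New median = 6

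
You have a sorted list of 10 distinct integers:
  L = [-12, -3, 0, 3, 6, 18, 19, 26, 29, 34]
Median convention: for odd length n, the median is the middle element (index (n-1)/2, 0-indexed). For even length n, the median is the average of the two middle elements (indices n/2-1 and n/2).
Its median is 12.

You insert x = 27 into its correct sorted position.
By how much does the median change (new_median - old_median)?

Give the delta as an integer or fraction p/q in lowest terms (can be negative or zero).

Answer: 6

Derivation:
Old median = 12
After inserting x = 27: new sorted = [-12, -3, 0, 3, 6, 18, 19, 26, 27, 29, 34]
New median = 18
Delta = 18 - 12 = 6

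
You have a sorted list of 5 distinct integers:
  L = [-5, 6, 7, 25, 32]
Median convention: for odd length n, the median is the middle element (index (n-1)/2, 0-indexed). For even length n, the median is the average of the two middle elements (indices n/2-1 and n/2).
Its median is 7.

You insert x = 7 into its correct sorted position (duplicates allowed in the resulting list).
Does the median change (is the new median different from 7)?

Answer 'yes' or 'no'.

Answer: no

Derivation:
Old median = 7
Insert x = 7
New median = 7
Changed? no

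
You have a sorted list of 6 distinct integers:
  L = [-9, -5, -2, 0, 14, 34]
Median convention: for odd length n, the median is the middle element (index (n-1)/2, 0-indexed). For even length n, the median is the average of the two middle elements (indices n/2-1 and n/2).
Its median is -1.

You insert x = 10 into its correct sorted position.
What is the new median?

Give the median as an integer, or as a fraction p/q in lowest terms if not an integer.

Old list (sorted, length 6): [-9, -5, -2, 0, 14, 34]
Old median = -1
Insert x = 10
Old length even (6). Middle pair: indices 2,3 = -2,0.
New length odd (7). New median = single middle element.
x = 10: 4 elements are < x, 2 elements are > x.
New sorted list: [-9, -5, -2, 0, 10, 14, 34]
New median = 0

Answer: 0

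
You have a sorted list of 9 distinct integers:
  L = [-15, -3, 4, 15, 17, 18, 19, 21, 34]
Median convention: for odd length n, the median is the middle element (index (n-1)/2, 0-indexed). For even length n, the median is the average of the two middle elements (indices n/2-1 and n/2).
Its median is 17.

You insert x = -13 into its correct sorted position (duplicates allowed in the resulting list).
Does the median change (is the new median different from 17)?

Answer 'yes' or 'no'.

Answer: yes

Derivation:
Old median = 17
Insert x = -13
New median = 16
Changed? yes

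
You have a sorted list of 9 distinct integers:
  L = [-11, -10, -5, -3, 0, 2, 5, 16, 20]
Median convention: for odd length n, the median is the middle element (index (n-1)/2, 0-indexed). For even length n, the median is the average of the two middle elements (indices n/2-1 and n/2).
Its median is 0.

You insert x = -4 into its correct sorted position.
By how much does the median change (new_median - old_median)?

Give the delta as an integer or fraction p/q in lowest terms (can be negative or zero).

Old median = 0
After inserting x = -4: new sorted = [-11, -10, -5, -4, -3, 0, 2, 5, 16, 20]
New median = -3/2
Delta = -3/2 - 0 = -3/2

Answer: -3/2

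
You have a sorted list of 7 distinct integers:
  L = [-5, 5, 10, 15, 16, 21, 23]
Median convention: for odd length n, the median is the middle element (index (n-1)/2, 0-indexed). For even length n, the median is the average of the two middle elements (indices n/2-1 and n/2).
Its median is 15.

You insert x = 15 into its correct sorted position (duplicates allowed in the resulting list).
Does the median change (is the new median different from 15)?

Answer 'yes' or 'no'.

Answer: no

Derivation:
Old median = 15
Insert x = 15
New median = 15
Changed? no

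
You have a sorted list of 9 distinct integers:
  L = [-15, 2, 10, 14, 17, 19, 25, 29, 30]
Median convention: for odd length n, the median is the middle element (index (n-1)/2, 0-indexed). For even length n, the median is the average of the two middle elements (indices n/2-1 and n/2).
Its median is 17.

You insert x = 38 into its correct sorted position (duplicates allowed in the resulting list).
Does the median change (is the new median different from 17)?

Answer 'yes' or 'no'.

Answer: yes

Derivation:
Old median = 17
Insert x = 38
New median = 18
Changed? yes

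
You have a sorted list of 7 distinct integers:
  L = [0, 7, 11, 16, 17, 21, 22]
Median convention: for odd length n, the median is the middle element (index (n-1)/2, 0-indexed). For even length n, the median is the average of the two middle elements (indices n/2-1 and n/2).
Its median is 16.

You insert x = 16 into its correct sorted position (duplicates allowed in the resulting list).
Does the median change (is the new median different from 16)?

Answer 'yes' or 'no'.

Answer: no

Derivation:
Old median = 16
Insert x = 16
New median = 16
Changed? no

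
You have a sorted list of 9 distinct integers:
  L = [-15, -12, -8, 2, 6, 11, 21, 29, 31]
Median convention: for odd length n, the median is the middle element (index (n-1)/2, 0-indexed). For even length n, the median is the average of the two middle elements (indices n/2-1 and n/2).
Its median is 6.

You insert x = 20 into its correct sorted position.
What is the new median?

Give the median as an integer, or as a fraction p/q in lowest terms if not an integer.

Old list (sorted, length 9): [-15, -12, -8, 2, 6, 11, 21, 29, 31]
Old median = 6
Insert x = 20
Old length odd (9). Middle was index 4 = 6.
New length even (10). New median = avg of two middle elements.
x = 20: 6 elements are < x, 3 elements are > x.
New sorted list: [-15, -12, -8, 2, 6, 11, 20, 21, 29, 31]
New median = 17/2

Answer: 17/2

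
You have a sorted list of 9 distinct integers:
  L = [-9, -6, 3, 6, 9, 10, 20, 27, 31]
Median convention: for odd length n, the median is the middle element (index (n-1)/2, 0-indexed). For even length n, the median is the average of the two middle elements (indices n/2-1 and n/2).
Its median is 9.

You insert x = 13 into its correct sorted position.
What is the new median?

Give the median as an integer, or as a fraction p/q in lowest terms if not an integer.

Old list (sorted, length 9): [-9, -6, 3, 6, 9, 10, 20, 27, 31]
Old median = 9
Insert x = 13
Old length odd (9). Middle was index 4 = 9.
New length even (10). New median = avg of two middle elements.
x = 13: 6 elements are < x, 3 elements are > x.
New sorted list: [-9, -6, 3, 6, 9, 10, 13, 20, 27, 31]
New median = 19/2

Answer: 19/2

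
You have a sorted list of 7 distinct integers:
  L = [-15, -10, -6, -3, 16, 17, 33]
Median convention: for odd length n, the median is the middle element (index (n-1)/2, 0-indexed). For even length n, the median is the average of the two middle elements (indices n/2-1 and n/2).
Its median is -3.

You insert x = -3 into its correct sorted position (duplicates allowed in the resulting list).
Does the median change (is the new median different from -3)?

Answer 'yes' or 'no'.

Answer: no

Derivation:
Old median = -3
Insert x = -3
New median = -3
Changed? no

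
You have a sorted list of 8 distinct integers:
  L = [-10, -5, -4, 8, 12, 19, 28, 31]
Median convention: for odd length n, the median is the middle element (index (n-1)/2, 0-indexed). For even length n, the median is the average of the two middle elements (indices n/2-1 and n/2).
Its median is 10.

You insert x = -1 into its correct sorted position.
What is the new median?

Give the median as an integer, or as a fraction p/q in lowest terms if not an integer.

Old list (sorted, length 8): [-10, -5, -4, 8, 12, 19, 28, 31]
Old median = 10
Insert x = -1
Old length even (8). Middle pair: indices 3,4 = 8,12.
New length odd (9). New median = single middle element.
x = -1: 3 elements are < x, 5 elements are > x.
New sorted list: [-10, -5, -4, -1, 8, 12, 19, 28, 31]
New median = 8

Answer: 8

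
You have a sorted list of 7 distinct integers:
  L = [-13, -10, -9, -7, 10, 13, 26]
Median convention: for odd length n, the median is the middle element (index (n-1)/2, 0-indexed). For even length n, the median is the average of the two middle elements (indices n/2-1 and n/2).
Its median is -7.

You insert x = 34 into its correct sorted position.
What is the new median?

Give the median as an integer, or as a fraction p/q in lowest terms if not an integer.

Answer: 3/2

Derivation:
Old list (sorted, length 7): [-13, -10, -9, -7, 10, 13, 26]
Old median = -7
Insert x = 34
Old length odd (7). Middle was index 3 = -7.
New length even (8). New median = avg of two middle elements.
x = 34: 7 elements are < x, 0 elements are > x.
New sorted list: [-13, -10, -9, -7, 10, 13, 26, 34]
New median = 3/2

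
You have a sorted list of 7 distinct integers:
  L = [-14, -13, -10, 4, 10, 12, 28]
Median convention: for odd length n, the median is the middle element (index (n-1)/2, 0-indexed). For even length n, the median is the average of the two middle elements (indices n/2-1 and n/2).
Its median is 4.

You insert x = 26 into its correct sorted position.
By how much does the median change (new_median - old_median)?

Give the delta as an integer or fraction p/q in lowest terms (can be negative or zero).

Old median = 4
After inserting x = 26: new sorted = [-14, -13, -10, 4, 10, 12, 26, 28]
New median = 7
Delta = 7 - 4 = 3

Answer: 3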